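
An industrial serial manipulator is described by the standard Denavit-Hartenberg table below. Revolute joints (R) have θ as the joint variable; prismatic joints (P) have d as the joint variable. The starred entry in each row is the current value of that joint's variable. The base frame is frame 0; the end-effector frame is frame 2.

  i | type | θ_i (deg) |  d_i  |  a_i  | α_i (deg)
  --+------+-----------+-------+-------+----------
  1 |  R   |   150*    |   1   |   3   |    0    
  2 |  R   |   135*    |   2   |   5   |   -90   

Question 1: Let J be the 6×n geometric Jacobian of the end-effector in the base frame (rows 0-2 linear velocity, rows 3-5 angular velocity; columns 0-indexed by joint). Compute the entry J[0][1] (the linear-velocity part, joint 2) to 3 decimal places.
4.830

axis z_1 = (0.0000,0.0000,1.0000); lever o_n−o_1 = (1.2941,-4.8296,2.0000)
cross product → J_v[:, 1] = (4.8296,1.2941,-0.0000)
J_ω[:, 1] = z_1
entry J[0][1] = 4.8296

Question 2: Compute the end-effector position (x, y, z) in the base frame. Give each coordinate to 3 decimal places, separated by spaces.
after link 1: o_1 = (-2.5981, 1.5000, 1.0000)
after link 2: o_2 = (-1.3040, -3.3296, 3.0000)

-1.304 -3.330 3.000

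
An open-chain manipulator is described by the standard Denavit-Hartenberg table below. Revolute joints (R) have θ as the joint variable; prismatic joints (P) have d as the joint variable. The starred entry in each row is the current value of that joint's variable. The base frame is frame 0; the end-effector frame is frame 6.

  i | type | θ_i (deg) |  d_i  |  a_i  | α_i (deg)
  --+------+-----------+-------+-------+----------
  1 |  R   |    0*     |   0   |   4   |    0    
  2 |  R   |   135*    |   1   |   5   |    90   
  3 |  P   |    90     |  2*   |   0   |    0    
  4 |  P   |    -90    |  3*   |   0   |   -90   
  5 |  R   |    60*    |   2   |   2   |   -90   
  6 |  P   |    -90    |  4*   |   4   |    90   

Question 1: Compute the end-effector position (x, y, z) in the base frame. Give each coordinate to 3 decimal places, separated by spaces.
after link 1: o_1 = (4.0000, 0.0000, 0.0000)
after link 2: o_2 = (0.4645, 3.5355, 1.0000)
after link 3: o_3 = (1.8787, 4.9497, 1.0000)
after link 4: o_4 = (4.0000, 7.0711, 1.0000)
after link 5: o_5 = (2.0681, 6.5534, 3.0000)
after link 6: o_6 = (3.1034, 2.6897, 7.0000)

3.103 2.690 7.000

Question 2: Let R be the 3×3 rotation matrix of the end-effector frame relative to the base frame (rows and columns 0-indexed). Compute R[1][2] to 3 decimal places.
0.259

End-effector z-axis (col 2 of R) = (0.9659,0.2588,0.0000)
R[1][2] = 0.2588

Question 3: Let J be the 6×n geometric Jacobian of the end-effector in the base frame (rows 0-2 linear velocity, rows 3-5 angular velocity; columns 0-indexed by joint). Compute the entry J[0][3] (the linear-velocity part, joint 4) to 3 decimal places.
0.707

prismatic axis z_3 = (0.7071,0.7071,0.0000)
J_v[:, 3] = z_3; J_ω[:, 3] = (0,0,0)
entry J[0][3] = 0.7071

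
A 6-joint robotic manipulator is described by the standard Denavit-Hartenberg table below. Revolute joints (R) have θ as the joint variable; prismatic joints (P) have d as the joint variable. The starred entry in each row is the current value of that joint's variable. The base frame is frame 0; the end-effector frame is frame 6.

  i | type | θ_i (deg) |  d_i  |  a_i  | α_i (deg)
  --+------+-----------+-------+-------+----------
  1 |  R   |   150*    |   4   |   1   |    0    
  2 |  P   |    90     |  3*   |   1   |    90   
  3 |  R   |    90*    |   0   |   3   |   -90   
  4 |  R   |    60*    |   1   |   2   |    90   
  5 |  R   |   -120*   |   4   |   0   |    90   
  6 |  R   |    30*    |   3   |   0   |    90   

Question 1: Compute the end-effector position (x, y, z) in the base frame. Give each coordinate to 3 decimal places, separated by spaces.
after link 1: o_1 = (-0.8660, 0.5000, 4.0000)
after link 2: o_2 = (-1.3660, -0.3660, 7.0000)
after link 3: o_3 = (-1.3660, -0.3660, 10.0000)
after link 4: o_4 = (0.6340, -0.3660, 11.0000)
after link 5: o_5 = (-1.0981, 0.6340, 14.4641)
after link 6: o_6 = (-2.2966, 3.0580, 13.1651)

-2.297 3.058 13.165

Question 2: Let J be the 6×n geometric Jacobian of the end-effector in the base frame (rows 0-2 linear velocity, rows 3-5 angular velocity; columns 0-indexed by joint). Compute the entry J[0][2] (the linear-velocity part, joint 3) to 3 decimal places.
3.083

axis z_2 = (-0.8660,0.5000,0.0000); lever o_n−o_2 = (-0.9306,3.4240,6.1651)
cross product → J_v[:, 2] = (3.0825,5.3391,-2.5000)
J_ω[:, 2] = z_2
entry J[0][2] = 3.0825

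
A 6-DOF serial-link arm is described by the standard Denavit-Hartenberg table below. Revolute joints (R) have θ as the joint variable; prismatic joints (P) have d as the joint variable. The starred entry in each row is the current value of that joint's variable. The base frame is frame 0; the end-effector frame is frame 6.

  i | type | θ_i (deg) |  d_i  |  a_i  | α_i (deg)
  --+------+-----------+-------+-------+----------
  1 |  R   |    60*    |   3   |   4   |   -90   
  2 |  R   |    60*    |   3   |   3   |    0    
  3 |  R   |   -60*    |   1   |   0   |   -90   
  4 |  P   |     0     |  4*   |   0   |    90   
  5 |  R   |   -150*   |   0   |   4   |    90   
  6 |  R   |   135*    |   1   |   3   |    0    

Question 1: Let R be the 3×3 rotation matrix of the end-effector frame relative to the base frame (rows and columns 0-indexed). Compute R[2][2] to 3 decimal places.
-0.866

End-effector z-axis (col 2 of R) = (-0.2500,-0.4330,-0.8660)
R[2][2] = -0.8660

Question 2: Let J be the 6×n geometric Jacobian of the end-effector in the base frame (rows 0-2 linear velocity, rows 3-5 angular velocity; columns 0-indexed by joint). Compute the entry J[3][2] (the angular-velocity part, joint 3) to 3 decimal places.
-0.866

axis z_2 = (-0.8660,0.5000,0.0000); lever o_n−o_2 = (-3.7666,-0.2814,-3.9267)
cross product → J_v[:, 2] = (-1.9633,-3.4006,2.1270)
J_ω[:, 2] = z_2
entry J[3][2] = -0.8660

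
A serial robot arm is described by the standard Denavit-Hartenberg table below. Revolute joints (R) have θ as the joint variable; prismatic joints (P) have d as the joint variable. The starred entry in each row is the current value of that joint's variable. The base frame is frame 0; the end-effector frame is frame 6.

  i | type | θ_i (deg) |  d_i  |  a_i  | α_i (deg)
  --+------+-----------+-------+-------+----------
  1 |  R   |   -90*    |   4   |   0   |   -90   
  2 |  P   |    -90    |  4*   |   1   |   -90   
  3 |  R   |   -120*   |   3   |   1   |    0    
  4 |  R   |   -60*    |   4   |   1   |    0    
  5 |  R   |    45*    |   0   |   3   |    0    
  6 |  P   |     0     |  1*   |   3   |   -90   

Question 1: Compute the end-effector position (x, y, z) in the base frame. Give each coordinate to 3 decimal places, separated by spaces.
9.109 -8.000 -0.743

after link 1: o_1 = (0.0000, 0.0000, 4.0000)
after link 2: o_2 = (4.0000, 0.0000, 5.0000)
after link 3: o_3 = (4.8660, -3.0000, 4.5000)
after link 4: o_4 = (4.8660, -7.0000, 3.5000)
after link 5: o_5 = (6.9873, -7.0000, 1.3787)
after link 6: o_6 = (9.1087, -8.0000, -0.7426)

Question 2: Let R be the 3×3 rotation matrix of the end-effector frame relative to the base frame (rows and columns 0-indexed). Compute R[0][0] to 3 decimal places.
0.707

End-effector x-axis (col 0 of R) = (0.7071,0.0000,-0.7071)
R[0][0] = 0.7071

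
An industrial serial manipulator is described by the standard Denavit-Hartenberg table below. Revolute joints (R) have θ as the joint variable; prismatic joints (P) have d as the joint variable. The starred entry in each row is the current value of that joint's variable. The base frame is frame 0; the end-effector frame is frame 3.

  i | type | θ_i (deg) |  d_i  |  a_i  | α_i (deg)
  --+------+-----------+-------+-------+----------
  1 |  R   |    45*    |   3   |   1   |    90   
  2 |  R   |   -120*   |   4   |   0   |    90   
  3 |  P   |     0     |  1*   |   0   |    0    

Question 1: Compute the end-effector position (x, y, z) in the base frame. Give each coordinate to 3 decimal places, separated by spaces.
after link 1: o_1 = (0.7071, 0.7071, 3.0000)
after link 2: o_2 = (3.5355, -2.1213, 3.0000)
after link 3: o_3 = (2.9232, -2.7337, 3.5000)

2.923 -2.734 3.500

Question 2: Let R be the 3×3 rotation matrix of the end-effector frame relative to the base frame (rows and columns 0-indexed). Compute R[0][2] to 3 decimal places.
-0.612

End-effector z-axis (col 2 of R) = (-0.6124,-0.6124,0.5000)
R[0][2] = -0.6124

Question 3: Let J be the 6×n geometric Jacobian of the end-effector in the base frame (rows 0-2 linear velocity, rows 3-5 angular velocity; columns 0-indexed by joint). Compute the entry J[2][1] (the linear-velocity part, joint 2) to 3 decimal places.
axis z_1 = (0.7071,-0.7071,0.0000); lever o_n−o_1 = (2.2161,-3.4408,0.5000)
cross product → J_v[:, 1] = (-0.3536,-0.3536,-0.8660)
J_ω[:, 1] = z_1
entry J[2][1] = -0.8660

-0.866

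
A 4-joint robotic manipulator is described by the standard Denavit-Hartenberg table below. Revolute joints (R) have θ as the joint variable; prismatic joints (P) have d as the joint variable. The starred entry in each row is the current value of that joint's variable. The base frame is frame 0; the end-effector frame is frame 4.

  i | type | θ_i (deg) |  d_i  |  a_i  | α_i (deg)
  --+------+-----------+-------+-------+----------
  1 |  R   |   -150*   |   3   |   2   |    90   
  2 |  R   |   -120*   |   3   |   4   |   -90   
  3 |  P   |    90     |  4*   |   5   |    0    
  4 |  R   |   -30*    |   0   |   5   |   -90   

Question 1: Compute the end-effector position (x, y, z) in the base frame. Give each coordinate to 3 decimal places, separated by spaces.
1.248 -6.589 -4.629

after link 1: o_1 = (-1.7321, -1.0000, 3.0000)
after link 2: o_2 = (-1.5000, 2.5981, -0.4641)
after link 3: o_3 = (-2.0000, -3.4641, -2.4641)
after link 4: o_4 = (1.2476, -6.5891, -4.6292)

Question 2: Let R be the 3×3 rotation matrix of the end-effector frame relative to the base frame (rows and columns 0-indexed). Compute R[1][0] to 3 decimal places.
-0.625

End-effector x-axis (col 0 of R) = (0.6495,-0.6250,-0.4330)
R[1][0] = -0.6250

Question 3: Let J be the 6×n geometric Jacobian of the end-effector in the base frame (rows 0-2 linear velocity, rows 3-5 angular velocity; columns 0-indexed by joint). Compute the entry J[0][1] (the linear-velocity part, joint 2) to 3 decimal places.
axis z_1 = (-0.5000,0.8660,0.0000); lever o_n−o_1 = (2.9796,-5.5891,-7.6292)
cross product → J_v[:, 1] = (-6.6071,-3.8146,0.2141)
J_ω[:, 1] = z_1
entry J[0][1] = -6.6071

-6.607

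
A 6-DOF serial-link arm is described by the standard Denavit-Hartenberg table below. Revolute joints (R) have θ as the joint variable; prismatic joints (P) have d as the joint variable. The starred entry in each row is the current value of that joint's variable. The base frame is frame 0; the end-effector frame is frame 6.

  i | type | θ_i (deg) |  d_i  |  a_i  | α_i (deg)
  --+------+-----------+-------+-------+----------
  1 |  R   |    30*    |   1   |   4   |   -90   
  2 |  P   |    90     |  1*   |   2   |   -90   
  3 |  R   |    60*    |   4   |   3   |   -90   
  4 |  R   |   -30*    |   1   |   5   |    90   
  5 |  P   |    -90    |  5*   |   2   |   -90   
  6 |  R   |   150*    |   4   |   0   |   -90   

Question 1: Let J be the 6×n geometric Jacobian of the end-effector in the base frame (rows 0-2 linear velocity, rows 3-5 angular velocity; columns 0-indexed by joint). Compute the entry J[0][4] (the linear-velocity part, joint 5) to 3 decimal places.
-0.967

prismatic axis z_4 = (-0.9665,-0.0580,0.2500)
J_v[:, 4] = z_4; J_ω[:, 4] = (0,0,0)
entry J[0][4] = -0.9665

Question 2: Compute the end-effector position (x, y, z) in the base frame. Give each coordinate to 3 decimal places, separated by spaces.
-4.806 -9.337 -6.013

after link 1: o_1 = (3.4641, 2.0000, 1.0000)
after link 2: o_2 = (2.9641, 2.8660, -1.0000)
after link 3: o_3 = (0.7990, -1.3840, -2.5000)
after link 4: o_4 = (0.7590, -6.3146, -3.7990)
after link 5: o_5 = (-4.5736, -5.7386, -4.2811)
after link 6: o_6 = (-4.8056, -9.3367, -6.0131)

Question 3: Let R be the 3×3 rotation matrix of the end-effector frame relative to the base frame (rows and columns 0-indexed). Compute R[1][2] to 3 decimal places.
End-effector z-axis (col 2 of R) = (-0.7120,-0.2667,0.6495)
R[1][2] = -0.2667

-0.267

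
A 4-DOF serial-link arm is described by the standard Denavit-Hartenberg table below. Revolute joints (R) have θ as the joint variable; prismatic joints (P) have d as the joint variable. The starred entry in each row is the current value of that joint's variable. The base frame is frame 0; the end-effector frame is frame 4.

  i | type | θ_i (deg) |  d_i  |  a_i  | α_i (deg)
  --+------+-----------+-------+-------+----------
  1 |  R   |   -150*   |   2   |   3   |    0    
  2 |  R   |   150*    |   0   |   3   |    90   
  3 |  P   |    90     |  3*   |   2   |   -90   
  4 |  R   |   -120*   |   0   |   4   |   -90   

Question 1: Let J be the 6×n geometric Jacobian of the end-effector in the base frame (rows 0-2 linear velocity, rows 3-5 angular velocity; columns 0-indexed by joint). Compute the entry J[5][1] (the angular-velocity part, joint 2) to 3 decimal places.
1.000

axis z_1 = (0.0000,0.0000,1.0000); lever o_n−o_1 = (3.0000,-6.4641,0.0000)
cross product → J_v[:, 1] = (6.4641,3.0000,-0.0000)
J_ω[:, 1] = z_1
entry J[5][1] = 1.0000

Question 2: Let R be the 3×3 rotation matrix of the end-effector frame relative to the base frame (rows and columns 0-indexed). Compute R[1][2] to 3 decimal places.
End-effector z-axis (col 2 of R) = (0.0000,-0.5000,0.8660)
R[1][2] = -0.5000

-0.500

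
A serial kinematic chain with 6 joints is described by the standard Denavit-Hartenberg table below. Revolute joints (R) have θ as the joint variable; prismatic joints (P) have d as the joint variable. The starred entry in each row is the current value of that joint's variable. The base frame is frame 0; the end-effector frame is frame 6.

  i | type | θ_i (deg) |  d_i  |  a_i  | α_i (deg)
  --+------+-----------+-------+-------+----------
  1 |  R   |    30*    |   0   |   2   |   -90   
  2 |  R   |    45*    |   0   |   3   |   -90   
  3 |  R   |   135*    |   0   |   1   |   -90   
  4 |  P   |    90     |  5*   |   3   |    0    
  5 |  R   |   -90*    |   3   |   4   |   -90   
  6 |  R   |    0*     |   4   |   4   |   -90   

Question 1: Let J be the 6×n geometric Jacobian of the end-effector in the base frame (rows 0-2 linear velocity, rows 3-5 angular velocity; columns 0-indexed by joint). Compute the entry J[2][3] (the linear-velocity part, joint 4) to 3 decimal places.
0.500

prismatic axis z_3 = (-0.7866,0.3624,0.5000)
J_v[:, 3] = z_3; J_ω[:, 3] = (0,0,0)
entry J[2][3] = 0.5000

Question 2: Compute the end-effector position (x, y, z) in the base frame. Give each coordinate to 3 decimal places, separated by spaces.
after link 1: o_1 = (1.7321, 1.0000, 0.0000)
after link 2: o_2 = (3.5692, 2.0607, -2.1213)
after link 3: o_3 = (3.4897, 1.1983, -1.6213)
after link 4: o_4 = (1.3940, 4.0708, 3.0000)
after link 5: o_5 = (-1.2835, 1.7084, 6.5000)
after link 6: o_6 = (0.8481, -0.3268, 11.3284)

0.848 -0.327 11.328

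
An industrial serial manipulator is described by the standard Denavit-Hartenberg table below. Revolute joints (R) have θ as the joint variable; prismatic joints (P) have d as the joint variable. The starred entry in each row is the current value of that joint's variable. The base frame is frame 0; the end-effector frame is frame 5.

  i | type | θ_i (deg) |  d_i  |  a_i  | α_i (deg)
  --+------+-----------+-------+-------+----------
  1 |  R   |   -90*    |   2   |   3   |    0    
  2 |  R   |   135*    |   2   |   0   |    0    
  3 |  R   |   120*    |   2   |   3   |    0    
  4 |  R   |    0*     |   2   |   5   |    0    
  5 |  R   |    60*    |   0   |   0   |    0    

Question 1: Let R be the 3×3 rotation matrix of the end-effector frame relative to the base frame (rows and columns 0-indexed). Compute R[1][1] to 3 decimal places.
-0.707

End-effector y-axis (col 1 of R) = (0.7071,-0.7071,0.0000)
R[1][1] = -0.7071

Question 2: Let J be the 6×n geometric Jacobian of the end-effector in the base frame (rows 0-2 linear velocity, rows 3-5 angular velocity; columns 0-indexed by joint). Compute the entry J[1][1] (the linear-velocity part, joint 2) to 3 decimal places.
axis z_1 = (0.0000,0.0000,1.0000); lever o_n−o_1 = (-7.7274,2.0706,6.0000)
cross product → J_v[:, 1] = (-2.0706,-7.7274,0.0000)
J_ω[:, 1] = z_1
entry J[1][1] = -7.7274

-7.727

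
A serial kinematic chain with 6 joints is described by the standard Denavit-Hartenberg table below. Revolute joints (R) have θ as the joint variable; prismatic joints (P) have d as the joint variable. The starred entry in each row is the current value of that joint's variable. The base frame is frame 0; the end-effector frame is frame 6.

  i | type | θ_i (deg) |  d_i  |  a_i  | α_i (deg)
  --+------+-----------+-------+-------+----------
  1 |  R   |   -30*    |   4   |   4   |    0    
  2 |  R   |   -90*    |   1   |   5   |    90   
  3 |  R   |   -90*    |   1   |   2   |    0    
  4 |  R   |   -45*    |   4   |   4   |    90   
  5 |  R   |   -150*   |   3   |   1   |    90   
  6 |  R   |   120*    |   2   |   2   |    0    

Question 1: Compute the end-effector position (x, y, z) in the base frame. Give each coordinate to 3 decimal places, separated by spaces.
-2.132 1.771 4.225

after link 1: o_1 = (3.4641, -2.0000, 4.0000)
after link 2: o_2 = (0.9641, -6.3301, 5.0000)
after link 3: o_3 = (0.0981, -5.8301, 3.0000)
after link 4: o_4 = (-1.9518, -1.3806, 0.1716)
after link 5: o_5 = (-0.7643, -0.3239, 2.9053)
after link 6: o_6 = (-2.1323, 1.7708, 4.2247)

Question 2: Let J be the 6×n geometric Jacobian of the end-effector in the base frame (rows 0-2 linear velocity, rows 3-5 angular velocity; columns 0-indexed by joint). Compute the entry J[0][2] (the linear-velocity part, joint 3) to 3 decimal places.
axis z_2 = (-0.8660,0.5000,0.0000); lever o_n−o_2 = (-3.0964,8.1009,-0.7753)
cross product → J_v[:, 2] = (-0.3876,-0.6714,-5.4674)
J_ω[:, 2] = z_2
entry J[0][2] = -0.3876

-0.388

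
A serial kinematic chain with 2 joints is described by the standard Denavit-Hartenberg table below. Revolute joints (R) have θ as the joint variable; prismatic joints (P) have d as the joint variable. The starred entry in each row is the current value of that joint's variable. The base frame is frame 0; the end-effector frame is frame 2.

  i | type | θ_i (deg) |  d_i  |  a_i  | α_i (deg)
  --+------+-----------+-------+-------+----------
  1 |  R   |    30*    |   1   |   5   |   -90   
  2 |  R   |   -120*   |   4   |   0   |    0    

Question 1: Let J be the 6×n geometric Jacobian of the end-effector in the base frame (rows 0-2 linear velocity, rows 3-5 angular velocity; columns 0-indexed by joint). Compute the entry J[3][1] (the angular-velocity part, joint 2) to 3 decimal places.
axis z_1 = (-0.5000,0.8660,0.0000); lever o_n−o_1 = (-2.0000,3.4641,0.0000)
cross product → J_v[:, 1] = (-0.0000,-0.0000,0.0000)
J_ω[:, 1] = z_1
entry J[3][1] = -0.5000

-0.500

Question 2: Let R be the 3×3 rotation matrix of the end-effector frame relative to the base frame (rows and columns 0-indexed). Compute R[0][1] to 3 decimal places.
0.750

End-effector y-axis (col 1 of R) = (0.7500,0.4330,0.5000)
R[0][1] = 0.7500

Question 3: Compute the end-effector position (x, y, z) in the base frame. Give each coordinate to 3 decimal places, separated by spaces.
2.330 5.964 1.000

after link 1: o_1 = (4.3301, 2.5000, 1.0000)
after link 2: o_2 = (2.3301, 5.9641, 1.0000)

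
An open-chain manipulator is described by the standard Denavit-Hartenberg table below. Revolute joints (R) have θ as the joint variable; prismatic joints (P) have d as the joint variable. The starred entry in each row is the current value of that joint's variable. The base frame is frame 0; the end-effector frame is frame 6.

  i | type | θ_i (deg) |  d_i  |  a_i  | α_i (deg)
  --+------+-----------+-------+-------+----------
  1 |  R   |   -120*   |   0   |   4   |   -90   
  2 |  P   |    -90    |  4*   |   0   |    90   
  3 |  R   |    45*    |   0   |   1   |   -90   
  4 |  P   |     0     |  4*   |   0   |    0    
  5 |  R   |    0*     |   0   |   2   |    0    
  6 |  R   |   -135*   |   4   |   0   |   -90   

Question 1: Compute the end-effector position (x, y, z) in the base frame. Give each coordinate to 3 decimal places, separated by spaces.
8.200 -9.353 -3.536

after link 1: o_1 = (-2.0000, -3.4641, 0.0000)
after link 2: o_2 = (1.4641, -5.4641, 0.0000)
after link 3: o_3 = (2.0765, -5.8177, 0.7071)
after link 4: o_4 = (4.5260, -7.2319, -2.1213)
after link 5: o_5 = (5.7507, -7.9390, -0.7071)
after link 6: o_6 = (8.2002, -9.3532, -3.5355)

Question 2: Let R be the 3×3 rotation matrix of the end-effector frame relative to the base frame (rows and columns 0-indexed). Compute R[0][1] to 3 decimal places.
End-effector y-axis (col 1 of R) = (-0.6124,0.3536,0.7071)
R[0][1] = -0.6124

-0.612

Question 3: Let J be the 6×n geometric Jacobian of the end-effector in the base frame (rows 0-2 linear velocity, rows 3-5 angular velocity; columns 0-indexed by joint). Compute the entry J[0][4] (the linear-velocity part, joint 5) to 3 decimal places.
-1.000

axis z_4 = (0.6124,-0.3536,-0.7071); lever o_n−o_4 = (3.6742,-2.1213,-1.4142)
cross product → J_v[:, 4] = (-1.0000,-1.7321,-0.0000)
J_ω[:, 4] = z_4
entry J[0][4] = -1.0000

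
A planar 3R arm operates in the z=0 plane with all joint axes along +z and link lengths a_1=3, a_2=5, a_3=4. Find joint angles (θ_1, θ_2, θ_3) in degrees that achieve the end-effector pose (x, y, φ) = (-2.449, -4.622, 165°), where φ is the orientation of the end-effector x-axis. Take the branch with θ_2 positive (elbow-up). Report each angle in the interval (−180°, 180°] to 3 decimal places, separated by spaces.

wrist centre = target − a_3·(cos φ, sin φ) = (1.4147, -5.6573)
cos θ_2 = (34.0062−3²−5²)/(2·3·5) = 0.0002; θ_2 = 89.9882° (elbow-up)
β = atan2(-5.6573,1.4147) = -75.9601°; ψ = atan2(5.0000,3.0010) = 59.0276°
θ_1 = β − ψ = -134.9877°
θ_3 = φ − θ_1 − θ_2 = -150.0005° (wrapped to (-180°,180°])

-134.988 89.988 -150.001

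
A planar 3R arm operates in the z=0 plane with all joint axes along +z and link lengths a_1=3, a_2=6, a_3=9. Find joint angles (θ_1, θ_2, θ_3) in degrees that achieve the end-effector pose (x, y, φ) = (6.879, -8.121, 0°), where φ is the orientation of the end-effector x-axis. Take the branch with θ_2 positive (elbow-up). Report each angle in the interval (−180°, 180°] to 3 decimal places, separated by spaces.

-135.009 45.015 89.994

wrist centre = target − a_3·(cos φ, sin φ) = (-2.1210, -8.1210)
cos θ_2 = (70.4493−3²−6²)/(2·3·6) = 0.7069; θ_2 = 45.0148° (elbow-up)
β = atan2(-8.1210,-2.1210) = -104.6372°; ψ = atan2(4.2437,7.2415) = 30.3714°
θ_1 = β − ψ = -135.0087°
θ_3 = φ − θ_1 − θ_2 = 89.9939° (wrapped to (-180°,180°])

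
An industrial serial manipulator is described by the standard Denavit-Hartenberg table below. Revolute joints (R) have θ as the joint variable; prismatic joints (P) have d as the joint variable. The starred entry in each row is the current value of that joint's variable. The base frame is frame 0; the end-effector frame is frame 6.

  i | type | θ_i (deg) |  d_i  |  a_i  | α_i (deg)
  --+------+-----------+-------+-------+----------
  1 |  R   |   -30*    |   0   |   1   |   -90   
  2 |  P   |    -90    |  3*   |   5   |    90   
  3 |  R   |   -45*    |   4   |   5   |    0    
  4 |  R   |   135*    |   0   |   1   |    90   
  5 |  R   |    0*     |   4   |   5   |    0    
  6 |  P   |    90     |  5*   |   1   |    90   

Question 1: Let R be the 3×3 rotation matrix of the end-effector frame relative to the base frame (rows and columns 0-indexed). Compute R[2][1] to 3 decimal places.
1.000

End-effector y-axis (col 1 of R) = (-0.0000,-0.0000,1.0000)
R[2][1] = 1.0000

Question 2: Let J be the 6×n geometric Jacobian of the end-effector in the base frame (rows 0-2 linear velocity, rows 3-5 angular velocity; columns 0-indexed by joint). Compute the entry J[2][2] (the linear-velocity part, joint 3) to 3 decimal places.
-2.464

axis z_2 = (-0.8660,0.5000,0.0000); lever o_n−o_2 = (-3.0979,4.6343,12.5355)
cross product → J_v[:, 2] = (6.2678,10.8561,-2.4645)
J_ω[:, 2] = z_2
entry J[2][2] = -2.4645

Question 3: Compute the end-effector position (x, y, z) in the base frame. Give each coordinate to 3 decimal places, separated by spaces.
-0.732 6.732 17.536

after link 1: o_1 = (0.8660, -0.5000, 0.0000)
after link 2: o_2 = (2.3660, 2.0981, 5.0000)
after link 3: o_3 = (-2.8658, 1.0362, 8.5355)
after link 4: o_4 = (-2.3658, 1.9022, 8.5355)
after link 5: o_5 = (0.1342, 6.2324, 12.5355)
after link 6: o_6 = (-0.7319, 6.7324, 17.5355)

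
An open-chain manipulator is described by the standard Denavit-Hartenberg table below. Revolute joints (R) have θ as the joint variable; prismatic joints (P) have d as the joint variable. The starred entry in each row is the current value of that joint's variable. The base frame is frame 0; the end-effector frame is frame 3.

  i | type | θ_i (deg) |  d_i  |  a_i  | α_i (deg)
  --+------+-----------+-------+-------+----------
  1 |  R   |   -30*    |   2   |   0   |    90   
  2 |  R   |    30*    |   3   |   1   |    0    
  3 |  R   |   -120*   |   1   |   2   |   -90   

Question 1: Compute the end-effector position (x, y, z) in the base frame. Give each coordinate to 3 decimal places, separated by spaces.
-1.250 -3.897 0.500

after link 1: o_1 = (0.0000, 0.0000, 2.0000)
after link 2: o_2 = (-0.7500, -3.0311, 2.5000)
after link 3: o_3 = (-1.2500, -3.8971, 0.5000)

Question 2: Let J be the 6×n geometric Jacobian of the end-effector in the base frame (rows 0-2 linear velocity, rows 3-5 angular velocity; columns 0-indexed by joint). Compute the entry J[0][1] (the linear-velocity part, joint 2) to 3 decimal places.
1.299

axis z_1 = (-0.5000,-0.8660,0.0000); lever o_n−o_1 = (-1.2500,-3.8971,-1.5000)
cross product → J_v[:, 1] = (1.2990,-0.7500,0.8660)
J_ω[:, 1] = z_1
entry J[0][1] = 1.2990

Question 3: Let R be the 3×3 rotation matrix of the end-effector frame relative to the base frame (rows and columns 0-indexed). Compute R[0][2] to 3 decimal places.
End-effector z-axis (col 2 of R) = (0.8660,-0.5000,0.0000)
R[0][2] = 0.8660

0.866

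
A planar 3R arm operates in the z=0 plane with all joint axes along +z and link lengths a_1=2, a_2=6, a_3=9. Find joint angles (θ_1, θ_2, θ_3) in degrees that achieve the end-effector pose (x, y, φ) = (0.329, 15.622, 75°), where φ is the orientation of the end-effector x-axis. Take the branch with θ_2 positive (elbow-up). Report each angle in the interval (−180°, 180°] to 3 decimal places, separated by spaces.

wrist centre = target − a_3·(cos φ, sin φ) = (-2.0004, 6.9287)
cos θ_2 = (52.0079−2²−6²)/(2·2·6) = 0.5003; θ_2 = 59.9782° (elbow-up)
β = atan2(6.9287,-2.0004) = 106.1039°; ψ = atan2(5.1950,5.0020) = 46.0845°
θ_1 = β − ψ = 60.0194°
θ_3 = φ − θ_1 − θ_2 = -44.9976° (wrapped to (-180°,180°])

60.019 59.978 -44.998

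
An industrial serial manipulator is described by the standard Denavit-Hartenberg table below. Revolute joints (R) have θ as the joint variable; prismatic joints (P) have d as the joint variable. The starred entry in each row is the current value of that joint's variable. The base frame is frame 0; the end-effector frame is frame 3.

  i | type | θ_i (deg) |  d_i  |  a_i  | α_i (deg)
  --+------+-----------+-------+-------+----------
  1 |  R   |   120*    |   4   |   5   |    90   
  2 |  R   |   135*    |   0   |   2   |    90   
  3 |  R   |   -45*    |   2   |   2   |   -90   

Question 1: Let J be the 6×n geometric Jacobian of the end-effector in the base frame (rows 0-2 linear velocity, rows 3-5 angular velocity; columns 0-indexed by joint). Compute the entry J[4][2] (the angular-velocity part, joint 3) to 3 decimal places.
axis z_2 = (-0.3536,0.6124,0.7071); lever o_n−o_2 = (-1.4319,-0.3484,2.4142)
cross product → J_v[:, 2] = (1.7247,-0.1589,1.0000)
J_ω[:, 2] = z_2
entry J[4][2] = 0.6124

0.612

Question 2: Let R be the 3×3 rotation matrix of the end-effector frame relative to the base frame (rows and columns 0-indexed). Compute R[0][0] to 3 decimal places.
-0.362

End-effector x-axis (col 0 of R) = (-0.3624,-0.7866,0.5000)
R[0][0] = -0.3624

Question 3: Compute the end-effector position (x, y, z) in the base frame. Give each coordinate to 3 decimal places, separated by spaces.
-3.225 2.757 7.828

after link 1: o_1 = (-2.5000, 4.3301, 4.0000)
after link 2: o_2 = (-1.7929, 3.1054, 5.4142)
after link 3: o_3 = (-3.2247, 2.7570, 7.8284)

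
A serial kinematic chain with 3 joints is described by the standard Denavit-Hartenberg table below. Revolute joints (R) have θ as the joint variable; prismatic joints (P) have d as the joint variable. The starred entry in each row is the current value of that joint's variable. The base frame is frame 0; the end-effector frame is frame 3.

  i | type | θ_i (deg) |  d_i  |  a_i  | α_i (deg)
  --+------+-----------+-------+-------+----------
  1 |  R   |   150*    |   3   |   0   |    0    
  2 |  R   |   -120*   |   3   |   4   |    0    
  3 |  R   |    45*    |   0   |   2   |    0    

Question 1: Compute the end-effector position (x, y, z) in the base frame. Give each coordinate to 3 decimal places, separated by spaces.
3.982 3.932 6.000

after link 1: o_1 = (0.0000, 0.0000, 3.0000)
after link 2: o_2 = (3.4641, 2.0000, 6.0000)
after link 3: o_3 = (3.9817, 3.9319, 6.0000)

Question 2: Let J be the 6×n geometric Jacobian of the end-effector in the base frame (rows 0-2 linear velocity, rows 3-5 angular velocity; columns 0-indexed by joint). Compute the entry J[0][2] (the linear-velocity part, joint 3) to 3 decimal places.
axis z_2 = (0.0000,0.0000,1.0000); lever o_n−o_2 = (0.5176,1.9319,0.0000)
cross product → J_v[:, 2] = (-1.9319,0.5176,0.0000)
J_ω[:, 2] = z_2
entry J[0][2] = -1.9319

-1.932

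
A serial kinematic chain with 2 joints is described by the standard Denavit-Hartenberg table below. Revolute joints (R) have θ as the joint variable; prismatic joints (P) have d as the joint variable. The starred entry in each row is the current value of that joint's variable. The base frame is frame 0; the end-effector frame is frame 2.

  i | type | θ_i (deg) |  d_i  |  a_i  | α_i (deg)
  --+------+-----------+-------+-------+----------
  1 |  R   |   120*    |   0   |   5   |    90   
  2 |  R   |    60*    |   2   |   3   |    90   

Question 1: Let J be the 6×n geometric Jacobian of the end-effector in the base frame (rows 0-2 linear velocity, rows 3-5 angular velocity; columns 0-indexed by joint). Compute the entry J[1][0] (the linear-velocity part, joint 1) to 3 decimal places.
-1.518

axis z_0 = ẑ; lever o_n−o_0 = (-1.5179,6.6292,2.5981)
cross product → J_v[:, 0] = (-6.6292,-1.5179,0.0000)
J_ω[:, 0] = z_0
entry J[1][0] = -1.5179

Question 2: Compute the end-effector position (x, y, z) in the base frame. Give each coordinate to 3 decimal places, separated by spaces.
-1.518 6.629 2.598

after link 1: o_1 = (-2.5000, 4.3301, 0.0000)
after link 2: o_2 = (-1.5179, 6.6292, 2.5981)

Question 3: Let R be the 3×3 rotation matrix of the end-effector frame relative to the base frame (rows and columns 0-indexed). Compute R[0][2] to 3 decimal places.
End-effector z-axis (col 2 of R) = (-0.4330,0.7500,-0.5000)
R[0][2] = -0.4330

-0.433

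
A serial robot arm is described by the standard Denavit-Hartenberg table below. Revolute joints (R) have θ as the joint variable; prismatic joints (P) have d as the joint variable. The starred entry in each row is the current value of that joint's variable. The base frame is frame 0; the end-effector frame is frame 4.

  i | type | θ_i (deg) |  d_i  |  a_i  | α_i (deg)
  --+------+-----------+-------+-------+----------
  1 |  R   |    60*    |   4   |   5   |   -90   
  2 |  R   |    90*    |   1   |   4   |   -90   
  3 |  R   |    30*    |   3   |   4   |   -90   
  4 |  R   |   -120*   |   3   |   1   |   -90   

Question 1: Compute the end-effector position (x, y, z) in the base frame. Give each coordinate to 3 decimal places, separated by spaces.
after link 1: o_1 = (2.5000, 4.3301, 4.0000)
after link 2: o_2 = (1.6340, 4.8301, 0.0000)
after link 3: o_3 = (1.8660, 1.2321, -3.4641)
after link 4: o_4 = (3.4665, -0.6920, -1.5311)

3.467 -0.692 -1.531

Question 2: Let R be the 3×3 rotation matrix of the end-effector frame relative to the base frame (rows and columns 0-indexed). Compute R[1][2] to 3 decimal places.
-0.650

End-effector z-axis (col 2 of R) = (0.1250,-0.6495,-0.7500)
R[1][2] = -0.6495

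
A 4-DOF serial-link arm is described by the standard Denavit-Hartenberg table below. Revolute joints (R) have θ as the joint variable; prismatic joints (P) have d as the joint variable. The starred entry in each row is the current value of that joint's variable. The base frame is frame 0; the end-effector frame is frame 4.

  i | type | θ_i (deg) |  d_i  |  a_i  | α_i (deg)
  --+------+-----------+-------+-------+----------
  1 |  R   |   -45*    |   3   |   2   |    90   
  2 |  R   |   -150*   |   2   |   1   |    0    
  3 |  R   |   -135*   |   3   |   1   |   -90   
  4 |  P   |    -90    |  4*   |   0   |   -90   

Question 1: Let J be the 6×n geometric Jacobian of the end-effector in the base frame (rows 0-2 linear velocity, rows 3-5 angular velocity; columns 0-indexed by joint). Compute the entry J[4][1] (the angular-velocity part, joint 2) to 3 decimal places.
axis z_1 = (-0.7071,-0.7071,0.0000); lever o_n−o_1 = (-6.6969,-0.3741,1.5012)
cross product → J_v[:, 1] = (-1.0615,1.0615,-4.4709)
J_ω[:, 1] = z_1
entry J[4][1] = -0.7071

-0.707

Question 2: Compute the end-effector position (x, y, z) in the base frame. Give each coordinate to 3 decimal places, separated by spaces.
-5.283 -1.788 4.501

after link 1: o_1 = (1.4142, -1.4142, 3.0000)
after link 2: o_2 = (-0.6124, -2.2161, 2.5000)
after link 3: o_3 = (-2.5507, -4.5204, 3.4659)
after link 4: o_4 = (-5.2827, -1.7883, 4.5012)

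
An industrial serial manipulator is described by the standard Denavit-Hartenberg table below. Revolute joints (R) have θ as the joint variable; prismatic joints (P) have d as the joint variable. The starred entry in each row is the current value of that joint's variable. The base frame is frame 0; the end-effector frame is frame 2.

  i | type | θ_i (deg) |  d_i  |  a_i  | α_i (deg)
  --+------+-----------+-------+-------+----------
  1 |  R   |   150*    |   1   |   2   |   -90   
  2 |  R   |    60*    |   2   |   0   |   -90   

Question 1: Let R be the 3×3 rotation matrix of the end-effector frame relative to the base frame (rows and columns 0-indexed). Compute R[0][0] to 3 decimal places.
End-effector x-axis (col 0 of R) = (-0.4330,0.2500,-0.8660)
R[0][0] = -0.4330

-0.433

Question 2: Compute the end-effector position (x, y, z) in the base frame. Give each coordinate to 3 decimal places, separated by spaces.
-2.732 -0.732 1.000

after link 1: o_1 = (-1.7321, 1.0000, 1.0000)
after link 2: o_2 = (-2.7321, -0.7321, 1.0000)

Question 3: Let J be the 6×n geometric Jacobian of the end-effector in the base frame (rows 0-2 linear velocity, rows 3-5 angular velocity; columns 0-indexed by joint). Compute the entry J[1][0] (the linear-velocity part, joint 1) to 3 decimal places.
-2.732

axis z_0 = ẑ; lever o_n−o_0 = (-2.7321,-0.7321,1.0000)
cross product → J_v[:, 0] = (0.7321,-2.7321,0.0000)
J_ω[:, 0] = z_0
entry J[1][0] = -2.7321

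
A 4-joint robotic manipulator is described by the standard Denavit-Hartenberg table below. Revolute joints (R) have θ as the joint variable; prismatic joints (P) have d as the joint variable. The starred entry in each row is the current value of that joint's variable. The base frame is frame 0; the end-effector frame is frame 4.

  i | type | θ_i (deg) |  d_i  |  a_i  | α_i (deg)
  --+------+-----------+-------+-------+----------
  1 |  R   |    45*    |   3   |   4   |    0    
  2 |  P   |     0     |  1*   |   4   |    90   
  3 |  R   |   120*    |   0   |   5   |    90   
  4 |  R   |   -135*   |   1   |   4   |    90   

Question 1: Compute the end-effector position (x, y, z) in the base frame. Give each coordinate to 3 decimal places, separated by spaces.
after link 1: o_1 = (2.8284, 2.8284, 3.0000)
after link 2: o_2 = (5.6569, 5.6569, 4.0000)
after link 3: o_3 = (3.8891, 3.8891, 8.3301)
after link 4: o_4 = (3.5015, 7.5015, 6.3806)

3.501 7.501 6.381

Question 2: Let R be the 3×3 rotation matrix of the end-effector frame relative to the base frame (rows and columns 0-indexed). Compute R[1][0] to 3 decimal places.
0.750

End-effector x-axis (col 0 of R) = (-0.2500,0.7500,-0.6124)
R[1][0] = 0.7500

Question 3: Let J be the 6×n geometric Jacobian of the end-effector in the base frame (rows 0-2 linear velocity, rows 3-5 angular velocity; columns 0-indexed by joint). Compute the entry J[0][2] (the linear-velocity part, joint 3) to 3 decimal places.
axis z_2 = (0.7071,-0.7071,0.0000); lever o_n−o_2 = (-2.1554,1.8446,2.3806)
cross product → J_v[:, 2] = (-1.6834,-1.6834,-0.2198)
J_ω[:, 2] = z_2
entry J[0][2] = -1.6834

-1.683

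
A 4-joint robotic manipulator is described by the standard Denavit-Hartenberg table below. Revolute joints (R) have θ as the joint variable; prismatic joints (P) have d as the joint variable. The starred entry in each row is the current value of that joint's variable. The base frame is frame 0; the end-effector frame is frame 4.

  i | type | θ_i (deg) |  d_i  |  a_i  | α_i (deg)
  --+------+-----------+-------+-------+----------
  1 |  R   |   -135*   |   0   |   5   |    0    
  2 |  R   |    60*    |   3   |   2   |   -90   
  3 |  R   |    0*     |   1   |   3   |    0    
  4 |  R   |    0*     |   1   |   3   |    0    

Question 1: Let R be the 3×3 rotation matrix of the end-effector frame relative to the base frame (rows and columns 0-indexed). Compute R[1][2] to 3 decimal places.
End-effector z-axis (col 2 of R) = (0.9659,0.2588,0.0000)
R[1][2] = 0.2588

0.259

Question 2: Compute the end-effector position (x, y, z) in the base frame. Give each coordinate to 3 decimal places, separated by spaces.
after link 1: o_1 = (-3.5355, -3.5355, 0.0000)
after link 2: o_2 = (-3.0179, -5.4674, 3.0000)
after link 3: o_3 = (-1.2755, -8.1063, 3.0000)
after link 4: o_4 = (0.4669, -10.7453, 3.0000)

0.467 -10.745 3.000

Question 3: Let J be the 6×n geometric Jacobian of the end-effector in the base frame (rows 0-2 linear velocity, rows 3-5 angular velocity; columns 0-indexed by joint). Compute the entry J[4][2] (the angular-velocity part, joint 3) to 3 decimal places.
0.259

axis z_2 = (0.9659,0.2588,0.0000); lever o_n−o_2 = (3.4848,-5.2779,0.0000)
cross product → J_v[:, 2] = (0.0000,0.0000,-6.0000)
J_ω[:, 2] = z_2
entry J[4][2] = 0.2588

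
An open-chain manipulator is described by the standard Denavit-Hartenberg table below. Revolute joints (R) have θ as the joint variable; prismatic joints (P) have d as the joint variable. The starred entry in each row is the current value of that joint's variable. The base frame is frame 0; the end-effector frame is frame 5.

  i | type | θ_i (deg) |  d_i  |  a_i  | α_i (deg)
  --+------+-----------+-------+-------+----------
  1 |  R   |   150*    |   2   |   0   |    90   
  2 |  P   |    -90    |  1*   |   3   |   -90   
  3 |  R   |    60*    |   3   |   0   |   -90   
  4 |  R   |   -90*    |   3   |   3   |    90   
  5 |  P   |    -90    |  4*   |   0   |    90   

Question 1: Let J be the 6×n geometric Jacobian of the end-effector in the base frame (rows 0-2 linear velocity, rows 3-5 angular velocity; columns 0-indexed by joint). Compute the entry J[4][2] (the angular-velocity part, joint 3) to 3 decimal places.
axis z_2 = (-0.8660,0.5000,0.0000); lever o_n−o_2 = (-4.2141,4.7010,4.5981)
cross product → J_v[:, 2] = (2.2990,3.9821,-1.9641)
J_ω[:, 2] = z_2
entry J[4][2] = 0.5000

0.500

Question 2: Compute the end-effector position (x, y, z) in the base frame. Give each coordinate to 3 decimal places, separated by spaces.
-3.714 5.567 3.598

after link 1: o_1 = (0.0000, 0.0000, 2.0000)
after link 2: o_2 = (0.5000, 0.8660, -1.0000)
after link 3: o_3 = (-2.0981, 2.3660, -1.0000)
after link 4: o_4 = (-5.4462, 2.5670, 1.5981)
after link 5: o_5 = (-3.7141, 5.5670, 3.5981)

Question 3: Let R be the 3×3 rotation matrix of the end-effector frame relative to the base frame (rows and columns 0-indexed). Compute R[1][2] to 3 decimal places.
-0.500

End-effector z-axis (col 2 of R) = (0.8660,-0.5000,0.0000)
R[1][2] = -0.5000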